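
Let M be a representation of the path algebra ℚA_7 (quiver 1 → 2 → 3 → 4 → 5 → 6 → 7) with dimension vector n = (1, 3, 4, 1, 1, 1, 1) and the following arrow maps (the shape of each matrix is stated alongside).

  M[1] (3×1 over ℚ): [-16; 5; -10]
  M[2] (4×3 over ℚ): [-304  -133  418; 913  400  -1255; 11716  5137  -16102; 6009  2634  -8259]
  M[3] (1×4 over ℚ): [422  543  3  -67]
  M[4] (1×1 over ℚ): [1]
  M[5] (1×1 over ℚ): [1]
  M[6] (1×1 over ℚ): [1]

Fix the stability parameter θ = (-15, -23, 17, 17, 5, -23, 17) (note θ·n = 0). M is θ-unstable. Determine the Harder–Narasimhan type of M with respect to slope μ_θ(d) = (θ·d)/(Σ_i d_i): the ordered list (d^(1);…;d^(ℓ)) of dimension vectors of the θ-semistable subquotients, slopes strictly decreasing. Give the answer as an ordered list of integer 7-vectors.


Via rank(M_{q-1}∘⋯∘M_p): M ≅ I[1,7], I[2,2], I[2,3], I[3,3]^2.
μ_θ-semistable layers: μ^(1)=17; μ^(2)=4; μ^(3)=-19; μ^(4)=-23

((0, 0, 3, 0, 0, 0, 1); (0, 0, 1, 1, 1, 1, 0); (1, 1, 0, 0, 0, 0, 0); (0, 2, 0, 0, 0, 0, 0))


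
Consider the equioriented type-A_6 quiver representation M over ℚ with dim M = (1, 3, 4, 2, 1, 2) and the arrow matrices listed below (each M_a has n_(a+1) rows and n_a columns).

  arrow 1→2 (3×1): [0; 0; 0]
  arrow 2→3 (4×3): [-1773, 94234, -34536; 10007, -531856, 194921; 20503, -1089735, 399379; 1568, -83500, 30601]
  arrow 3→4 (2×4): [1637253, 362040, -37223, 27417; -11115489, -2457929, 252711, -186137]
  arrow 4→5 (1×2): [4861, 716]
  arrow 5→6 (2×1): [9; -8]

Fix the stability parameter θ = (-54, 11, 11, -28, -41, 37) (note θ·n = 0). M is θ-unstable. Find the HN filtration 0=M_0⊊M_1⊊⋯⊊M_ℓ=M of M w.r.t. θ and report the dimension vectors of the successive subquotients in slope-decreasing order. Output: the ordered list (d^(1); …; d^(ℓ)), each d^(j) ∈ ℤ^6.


Via rank(M_{q-1}∘⋯∘M_p): M ≅ I[1,1], I[2,3], I[2,4], I[2,6], I[3,3], I[6,6].
μ_θ-semistable layers: μ^(1)=37; μ^(2)=11; μ^(3)=-2; μ^(4)=-47/4; μ^(5)=-54

((0, 0, 0, 0, 0, 2); (0, 1, 2, 0, 0, 0); (0, 1, 1, 1, 0, 0); (0, 1, 1, 1, 1, 0); (1, 0, 0, 0, 0, 0))


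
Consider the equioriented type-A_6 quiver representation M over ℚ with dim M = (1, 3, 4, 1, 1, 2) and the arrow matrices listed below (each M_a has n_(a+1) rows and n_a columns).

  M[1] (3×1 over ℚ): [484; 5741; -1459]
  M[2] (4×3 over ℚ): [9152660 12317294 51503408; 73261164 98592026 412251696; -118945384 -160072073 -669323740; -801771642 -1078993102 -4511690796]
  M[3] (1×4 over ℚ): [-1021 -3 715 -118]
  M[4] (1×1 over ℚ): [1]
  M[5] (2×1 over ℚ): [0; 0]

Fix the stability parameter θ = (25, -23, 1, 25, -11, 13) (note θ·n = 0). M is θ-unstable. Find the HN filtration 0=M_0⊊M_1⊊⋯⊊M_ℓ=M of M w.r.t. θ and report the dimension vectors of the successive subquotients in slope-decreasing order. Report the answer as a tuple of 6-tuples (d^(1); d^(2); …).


Interval decomposition of M: I[1,5], I[2,2], I[2,3], I[3,3]^2, I[6,6]^2.
HN type (ℓ=4): μ^(1)=13; μ^(2)=7; μ^(3)=1; μ^(4)=-23

((0, 0, 0, 0, 0, 2); (0, 0, 0, 1, 1, 0); (1, 1, 4, 0, 0, 0); (0, 2, 0, 0, 0, 0))


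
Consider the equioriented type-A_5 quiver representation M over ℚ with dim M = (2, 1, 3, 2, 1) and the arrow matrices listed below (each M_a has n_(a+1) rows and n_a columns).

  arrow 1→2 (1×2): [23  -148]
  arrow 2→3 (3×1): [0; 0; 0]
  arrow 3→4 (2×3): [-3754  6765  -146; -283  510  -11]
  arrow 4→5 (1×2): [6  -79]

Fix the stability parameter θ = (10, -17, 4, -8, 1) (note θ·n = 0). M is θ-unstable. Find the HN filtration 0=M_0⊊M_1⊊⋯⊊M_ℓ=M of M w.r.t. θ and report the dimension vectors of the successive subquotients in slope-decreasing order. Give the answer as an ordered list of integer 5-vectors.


Barcode: M ≅ I[1,1], I[1,2], I[3,3], I[3,4], I[3,5]. HN layers by μ_θ (5 steps, strictly decreasing):
  μ^(1)=10; μ^(2)=4; μ^(3)=1; μ^(4)=-2; μ^(5)=-7/2

((1, 0, 0, 0, 0); (0, 0, 1, 0, 0); (0, 0, 0, 0, 1); (0, 0, 2, 2, 0); (1, 1, 0, 0, 0))


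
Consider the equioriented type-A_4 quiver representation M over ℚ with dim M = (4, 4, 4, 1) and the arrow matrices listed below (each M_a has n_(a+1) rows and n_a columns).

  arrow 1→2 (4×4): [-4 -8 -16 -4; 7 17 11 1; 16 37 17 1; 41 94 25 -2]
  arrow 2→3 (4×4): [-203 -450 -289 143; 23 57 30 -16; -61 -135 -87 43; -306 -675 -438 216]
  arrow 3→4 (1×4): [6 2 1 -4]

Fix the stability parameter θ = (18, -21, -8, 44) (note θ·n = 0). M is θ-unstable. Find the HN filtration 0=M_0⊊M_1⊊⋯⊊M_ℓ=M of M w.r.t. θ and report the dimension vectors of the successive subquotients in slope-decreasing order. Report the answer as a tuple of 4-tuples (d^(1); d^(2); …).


Interval decomposition of M: I[1,2], I[1,3]^2, I[1,4], I[3,3].
HN type (ℓ=4): μ^(1)=44; μ^(2)=-3/2; μ^(3)=-11/3; μ^(4)=-8

((0, 0, 0, 1); (1, 1, 0, 0); (3, 3, 3, 0); (0, 0, 1, 0))


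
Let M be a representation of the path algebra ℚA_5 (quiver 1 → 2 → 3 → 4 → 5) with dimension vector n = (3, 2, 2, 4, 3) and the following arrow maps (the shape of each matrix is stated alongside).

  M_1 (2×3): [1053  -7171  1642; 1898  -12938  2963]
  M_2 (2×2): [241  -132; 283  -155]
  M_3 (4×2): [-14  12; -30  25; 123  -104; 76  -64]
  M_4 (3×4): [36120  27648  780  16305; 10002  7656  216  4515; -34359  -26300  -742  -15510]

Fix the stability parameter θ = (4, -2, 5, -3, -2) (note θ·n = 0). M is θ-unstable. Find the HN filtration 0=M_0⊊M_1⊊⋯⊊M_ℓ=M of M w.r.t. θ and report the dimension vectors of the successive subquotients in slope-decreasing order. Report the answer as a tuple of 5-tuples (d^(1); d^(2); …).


Via rank(M_{q-1}∘⋯∘M_p): M ≅ I[1,1], I[1,4]^2, I[4,5]^2, I[5,5].
μ_θ-semistable layers: μ^(1)=4; μ^(2)=1; μ^(3)=-2; μ^(4)=-3

((1, 0, 0, 0, 0); (2, 2, 2, 2, 0); (0, 0, 0, 0, 3); (0, 0, 0, 2, 0))


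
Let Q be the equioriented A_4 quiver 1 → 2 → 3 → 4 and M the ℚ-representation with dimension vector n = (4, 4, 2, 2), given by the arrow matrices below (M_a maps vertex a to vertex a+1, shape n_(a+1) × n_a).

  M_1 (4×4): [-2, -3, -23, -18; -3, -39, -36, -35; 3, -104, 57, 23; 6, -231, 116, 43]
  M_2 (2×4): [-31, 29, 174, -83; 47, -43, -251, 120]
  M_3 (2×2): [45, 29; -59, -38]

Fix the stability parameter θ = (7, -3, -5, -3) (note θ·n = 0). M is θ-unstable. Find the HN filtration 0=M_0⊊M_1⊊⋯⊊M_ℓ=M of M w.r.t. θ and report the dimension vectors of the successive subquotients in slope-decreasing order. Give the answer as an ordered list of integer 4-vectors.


Interval decomposition of M: I[1,2]^2, I[1,4]^2.
HN type (ℓ=2): μ^(1)=2; μ^(2)=-1

((2, 2, 0, 0); (2, 2, 2, 2))


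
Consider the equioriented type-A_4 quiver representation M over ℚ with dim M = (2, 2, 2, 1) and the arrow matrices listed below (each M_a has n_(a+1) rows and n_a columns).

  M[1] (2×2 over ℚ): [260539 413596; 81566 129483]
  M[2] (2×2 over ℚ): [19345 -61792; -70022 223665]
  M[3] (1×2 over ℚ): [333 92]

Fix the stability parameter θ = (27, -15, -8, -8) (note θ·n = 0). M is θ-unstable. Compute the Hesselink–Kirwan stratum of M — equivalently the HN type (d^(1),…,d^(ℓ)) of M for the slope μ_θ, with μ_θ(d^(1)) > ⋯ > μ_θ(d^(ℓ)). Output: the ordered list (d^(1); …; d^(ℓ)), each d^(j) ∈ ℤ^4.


Via rank(M_{q-1}∘⋯∘M_p): M ≅ I[1,3], I[1,4].
μ_θ-semistable layers: μ^(1)=4/3; μ^(2)=-1

((1, 1, 1, 0); (1, 1, 1, 1))


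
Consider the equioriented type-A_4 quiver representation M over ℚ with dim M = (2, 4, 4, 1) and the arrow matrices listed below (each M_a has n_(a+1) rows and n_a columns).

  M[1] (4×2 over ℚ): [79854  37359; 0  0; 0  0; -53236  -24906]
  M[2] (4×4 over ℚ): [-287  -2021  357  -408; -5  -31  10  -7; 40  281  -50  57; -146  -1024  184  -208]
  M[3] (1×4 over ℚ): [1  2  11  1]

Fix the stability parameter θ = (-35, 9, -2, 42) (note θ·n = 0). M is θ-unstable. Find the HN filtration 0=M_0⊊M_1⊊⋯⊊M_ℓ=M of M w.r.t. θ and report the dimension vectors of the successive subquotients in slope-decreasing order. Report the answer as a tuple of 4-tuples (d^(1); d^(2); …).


Via rank(M_{q-1}∘⋯∘M_p): M ≅ I[1,1], I[1,4], I[2,2], I[2,3]^2, I[3,3].
μ_θ-semistable layers: μ^(1)=42; μ^(2)=9; μ^(3)=7/2; μ^(4)=-2; μ^(5)=-35

((0, 0, 0, 1); (0, 1, 0, 0); (0, 3, 3, 0); (0, 0, 1, 0); (2, 0, 0, 0))


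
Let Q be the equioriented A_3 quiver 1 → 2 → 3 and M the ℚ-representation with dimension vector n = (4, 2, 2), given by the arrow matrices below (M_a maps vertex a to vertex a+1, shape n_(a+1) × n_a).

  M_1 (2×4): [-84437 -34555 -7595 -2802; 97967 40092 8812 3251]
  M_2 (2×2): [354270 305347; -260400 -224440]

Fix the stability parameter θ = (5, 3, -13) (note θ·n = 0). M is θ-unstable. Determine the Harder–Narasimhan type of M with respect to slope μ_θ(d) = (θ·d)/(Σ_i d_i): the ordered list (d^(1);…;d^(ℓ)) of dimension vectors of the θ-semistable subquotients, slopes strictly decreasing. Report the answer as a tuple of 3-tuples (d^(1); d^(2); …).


Via rank(M_{q-1}∘⋯∘M_p): M ≅ I[1,1]^2, I[1,2], I[1,3], I[3,3].
μ_θ-semistable layers: μ^(1)=5; μ^(2)=4; μ^(3)=-5/3; μ^(4)=-13

((2, 0, 0); (1, 1, 0); (1, 1, 1); (0, 0, 1))


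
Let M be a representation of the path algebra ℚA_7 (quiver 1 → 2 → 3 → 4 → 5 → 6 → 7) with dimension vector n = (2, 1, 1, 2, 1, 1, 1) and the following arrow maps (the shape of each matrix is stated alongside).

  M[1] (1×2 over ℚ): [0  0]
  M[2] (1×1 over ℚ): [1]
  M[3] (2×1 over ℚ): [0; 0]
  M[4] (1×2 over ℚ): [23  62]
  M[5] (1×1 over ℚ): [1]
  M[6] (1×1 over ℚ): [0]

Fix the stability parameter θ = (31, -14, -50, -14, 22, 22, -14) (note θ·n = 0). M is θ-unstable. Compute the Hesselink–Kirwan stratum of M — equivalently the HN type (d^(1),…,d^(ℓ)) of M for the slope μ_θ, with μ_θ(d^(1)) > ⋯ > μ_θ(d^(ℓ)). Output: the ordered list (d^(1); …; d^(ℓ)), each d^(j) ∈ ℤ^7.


Via rank(M_{q-1}∘⋯∘M_p): M ≅ I[1,1]^2, I[2,3], I[4,4], I[4,6], I[7,7].
μ_θ-semistable layers: μ^(1)=31; μ^(2)=22; μ^(3)=-14; μ^(4)=-32

((2, 0, 0, 0, 0, 0, 0); (0, 0, 0, 0, 1, 1, 0); (0, 0, 0, 2, 0, 0, 1); (0, 1, 1, 0, 0, 0, 0))


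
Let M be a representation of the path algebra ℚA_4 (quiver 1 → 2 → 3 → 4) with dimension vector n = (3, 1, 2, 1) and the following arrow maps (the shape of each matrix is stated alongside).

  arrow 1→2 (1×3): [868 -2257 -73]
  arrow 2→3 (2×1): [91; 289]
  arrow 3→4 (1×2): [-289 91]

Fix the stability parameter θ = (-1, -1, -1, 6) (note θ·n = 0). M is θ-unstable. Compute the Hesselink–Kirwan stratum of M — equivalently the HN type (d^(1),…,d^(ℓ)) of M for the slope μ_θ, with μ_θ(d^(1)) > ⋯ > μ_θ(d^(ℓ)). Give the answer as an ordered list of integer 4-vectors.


Interval decomposition of M: I[1,1]^2, I[1,3], I[3,4].
HN type (ℓ=2): μ^(1)=6; μ^(2)=-1

((0, 0, 0, 1); (3, 1, 2, 0))


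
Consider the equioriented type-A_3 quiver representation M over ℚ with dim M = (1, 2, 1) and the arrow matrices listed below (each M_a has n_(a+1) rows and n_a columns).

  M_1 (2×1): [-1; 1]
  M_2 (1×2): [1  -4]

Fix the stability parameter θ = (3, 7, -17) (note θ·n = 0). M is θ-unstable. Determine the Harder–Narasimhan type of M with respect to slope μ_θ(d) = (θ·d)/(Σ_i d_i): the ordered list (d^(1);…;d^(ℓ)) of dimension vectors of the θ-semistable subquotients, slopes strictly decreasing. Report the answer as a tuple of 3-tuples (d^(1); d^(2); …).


Barcode: M ≅ I[1,3], I[2,2]. HN layers by μ_θ (2 steps, strictly decreasing):
  μ^(1)=7; μ^(2)=-7/3

((0, 1, 0); (1, 1, 1))


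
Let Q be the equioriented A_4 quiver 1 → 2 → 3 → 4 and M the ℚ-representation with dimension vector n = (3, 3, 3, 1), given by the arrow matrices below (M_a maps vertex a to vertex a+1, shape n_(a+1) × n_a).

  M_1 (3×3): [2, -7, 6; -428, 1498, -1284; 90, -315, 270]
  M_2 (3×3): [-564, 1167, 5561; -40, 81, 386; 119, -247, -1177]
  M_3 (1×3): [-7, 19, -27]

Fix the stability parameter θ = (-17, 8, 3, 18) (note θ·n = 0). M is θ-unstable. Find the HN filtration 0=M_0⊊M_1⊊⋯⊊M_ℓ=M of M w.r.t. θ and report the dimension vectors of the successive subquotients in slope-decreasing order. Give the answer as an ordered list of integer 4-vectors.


Barcode: M ≅ I[1,1]^2, I[1,4], I[2,3]^2. HN layers by μ_θ (3 steps, strictly decreasing):
  μ^(1)=18; μ^(2)=11/2; μ^(3)=-17

((0, 0, 0, 1); (0, 3, 3, 0); (3, 0, 0, 0))


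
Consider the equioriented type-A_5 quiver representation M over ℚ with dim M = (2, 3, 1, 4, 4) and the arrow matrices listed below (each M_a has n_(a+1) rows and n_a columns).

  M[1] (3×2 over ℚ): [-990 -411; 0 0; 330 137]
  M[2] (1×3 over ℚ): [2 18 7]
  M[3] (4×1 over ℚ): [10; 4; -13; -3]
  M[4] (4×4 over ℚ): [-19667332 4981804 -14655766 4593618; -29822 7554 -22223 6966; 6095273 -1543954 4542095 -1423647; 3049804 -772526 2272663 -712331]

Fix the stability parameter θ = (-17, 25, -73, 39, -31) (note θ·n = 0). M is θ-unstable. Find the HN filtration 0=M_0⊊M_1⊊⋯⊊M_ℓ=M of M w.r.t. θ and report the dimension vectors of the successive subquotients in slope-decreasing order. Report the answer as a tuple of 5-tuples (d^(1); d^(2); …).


Barcode: M ≅ I[1,1], I[1,5], I[2,2]^2, I[4,4], I[4,5]^2, I[5,5]. HN layers by μ_θ (6 steps, strictly decreasing):
  μ^(1)=39; μ^(2)=25; μ^(3)=4; μ^(4)=-17; μ^(5)=-65/3; μ^(6)=-31

((0, 0, 0, 1, 0); (0, 2, 0, 0, 0); (0, 0, 0, 3, 3); (1, 0, 0, 0, 0); (1, 1, 1, 0, 0); (0, 0, 0, 0, 1))


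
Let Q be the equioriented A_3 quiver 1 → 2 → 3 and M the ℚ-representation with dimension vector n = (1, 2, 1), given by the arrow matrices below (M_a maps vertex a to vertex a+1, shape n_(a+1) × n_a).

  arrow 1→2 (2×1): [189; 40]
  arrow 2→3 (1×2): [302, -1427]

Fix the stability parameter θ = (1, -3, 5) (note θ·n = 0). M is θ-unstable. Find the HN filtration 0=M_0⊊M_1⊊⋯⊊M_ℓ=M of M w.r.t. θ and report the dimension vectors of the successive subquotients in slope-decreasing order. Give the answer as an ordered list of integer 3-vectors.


Interval decomposition of M: I[1,3], I[2,2].
HN type (ℓ=3): μ^(1)=5; μ^(2)=-1; μ^(3)=-3

((0, 0, 1); (1, 1, 0); (0, 1, 0))


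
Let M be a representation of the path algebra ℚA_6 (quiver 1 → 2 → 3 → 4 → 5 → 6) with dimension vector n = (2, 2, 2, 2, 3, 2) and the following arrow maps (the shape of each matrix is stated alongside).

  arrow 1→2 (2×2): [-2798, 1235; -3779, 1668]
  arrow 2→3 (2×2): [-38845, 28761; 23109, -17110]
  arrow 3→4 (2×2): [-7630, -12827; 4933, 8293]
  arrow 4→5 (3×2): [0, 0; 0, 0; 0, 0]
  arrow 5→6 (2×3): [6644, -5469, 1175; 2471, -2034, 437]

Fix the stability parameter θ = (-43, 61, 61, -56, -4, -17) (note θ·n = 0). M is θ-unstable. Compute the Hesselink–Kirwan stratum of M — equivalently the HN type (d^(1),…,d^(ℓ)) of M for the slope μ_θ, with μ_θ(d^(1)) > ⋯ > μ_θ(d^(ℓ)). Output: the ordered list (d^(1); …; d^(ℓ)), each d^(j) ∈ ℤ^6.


Via rank(M_{q-1}∘⋯∘M_p): M ≅ I[1,4]^2, I[5,5], I[5,6]^2.
μ_θ-semistable layers: μ^(1)=22; μ^(2)=-4; μ^(3)=-21/2; μ^(4)=-43

((0, 2, 2, 2, 0, 0); (0, 0, 0, 0, 1, 0); (0, 0, 0, 0, 2, 2); (2, 0, 0, 0, 0, 0))


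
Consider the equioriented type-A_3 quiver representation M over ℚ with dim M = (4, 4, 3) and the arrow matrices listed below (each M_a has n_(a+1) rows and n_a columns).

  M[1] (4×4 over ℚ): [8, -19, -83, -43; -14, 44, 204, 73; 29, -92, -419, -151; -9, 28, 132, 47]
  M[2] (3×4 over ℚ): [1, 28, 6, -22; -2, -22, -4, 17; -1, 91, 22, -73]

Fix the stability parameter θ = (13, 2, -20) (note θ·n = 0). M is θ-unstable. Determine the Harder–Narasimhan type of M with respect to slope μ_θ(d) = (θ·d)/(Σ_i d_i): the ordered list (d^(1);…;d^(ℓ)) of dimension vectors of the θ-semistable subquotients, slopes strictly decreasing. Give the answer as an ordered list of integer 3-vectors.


Interval decomposition of M: I[1,2], I[1,3]^3.
HN type (ℓ=2): μ^(1)=15/2; μ^(2)=-5/3

((1, 1, 0); (3, 3, 3))


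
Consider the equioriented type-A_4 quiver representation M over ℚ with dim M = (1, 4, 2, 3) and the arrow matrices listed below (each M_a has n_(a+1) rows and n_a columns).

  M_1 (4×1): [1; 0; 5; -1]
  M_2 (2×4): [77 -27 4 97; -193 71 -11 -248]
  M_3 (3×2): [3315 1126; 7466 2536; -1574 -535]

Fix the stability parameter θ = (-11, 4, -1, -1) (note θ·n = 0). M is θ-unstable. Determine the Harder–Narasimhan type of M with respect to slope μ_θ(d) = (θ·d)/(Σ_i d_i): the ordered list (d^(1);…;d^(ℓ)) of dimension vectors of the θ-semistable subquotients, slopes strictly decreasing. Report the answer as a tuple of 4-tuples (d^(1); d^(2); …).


Interval decomposition of M: I[1,2], I[2,2], I[2,4]^2, I[4,4].
HN type (ℓ=4): μ^(1)=4; μ^(2)=2/3; μ^(3)=-1; μ^(4)=-11

((0, 2, 0, 0); (0, 2, 2, 2); (0, 0, 0, 1); (1, 0, 0, 0))


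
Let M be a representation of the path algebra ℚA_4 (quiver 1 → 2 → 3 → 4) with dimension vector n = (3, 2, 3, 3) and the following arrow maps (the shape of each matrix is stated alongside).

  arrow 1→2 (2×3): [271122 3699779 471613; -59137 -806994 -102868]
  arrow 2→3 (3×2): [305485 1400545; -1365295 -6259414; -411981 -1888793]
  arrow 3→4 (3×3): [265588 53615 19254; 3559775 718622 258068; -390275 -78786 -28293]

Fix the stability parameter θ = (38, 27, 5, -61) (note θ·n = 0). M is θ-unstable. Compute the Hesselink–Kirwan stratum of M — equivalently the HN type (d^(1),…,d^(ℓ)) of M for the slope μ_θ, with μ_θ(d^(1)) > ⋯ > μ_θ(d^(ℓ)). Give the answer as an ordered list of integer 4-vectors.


Barcode: M ≅ I[1,1], I[1,4]^2, I[3,4]. HN layers by μ_θ (3 steps, strictly decreasing):
  μ^(1)=38; μ^(2)=9/4; μ^(3)=-28

((1, 0, 0, 0); (2, 2, 2, 2); (0, 0, 1, 1))


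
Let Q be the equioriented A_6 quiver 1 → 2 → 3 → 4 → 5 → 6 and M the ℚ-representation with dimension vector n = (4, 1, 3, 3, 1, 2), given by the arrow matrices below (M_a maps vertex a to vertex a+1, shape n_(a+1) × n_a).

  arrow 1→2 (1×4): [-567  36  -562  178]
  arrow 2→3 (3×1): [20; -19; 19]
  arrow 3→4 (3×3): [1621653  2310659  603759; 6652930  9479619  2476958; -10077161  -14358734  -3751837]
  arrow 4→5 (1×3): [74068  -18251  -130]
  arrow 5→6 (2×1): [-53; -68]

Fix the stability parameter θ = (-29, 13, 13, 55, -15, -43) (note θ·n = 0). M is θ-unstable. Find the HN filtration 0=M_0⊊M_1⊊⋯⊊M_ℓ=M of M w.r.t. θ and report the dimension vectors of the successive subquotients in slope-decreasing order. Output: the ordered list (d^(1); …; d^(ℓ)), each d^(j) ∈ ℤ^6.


Via rank(M_{q-1}∘⋯∘M_p): M ≅ I[1,1]^3, I[1,6], I[3,4]^2, I[6,6].
μ_θ-semistable layers: μ^(1)=55; μ^(2)=13; μ^(3)=23/5; μ^(4)=-29; μ^(5)=-43

((0, 0, 0, 2, 0, 0); (0, 0, 2, 0, 0, 0); (0, 1, 1, 1, 1, 1); (4, 0, 0, 0, 0, 0); (0, 0, 0, 0, 0, 1))


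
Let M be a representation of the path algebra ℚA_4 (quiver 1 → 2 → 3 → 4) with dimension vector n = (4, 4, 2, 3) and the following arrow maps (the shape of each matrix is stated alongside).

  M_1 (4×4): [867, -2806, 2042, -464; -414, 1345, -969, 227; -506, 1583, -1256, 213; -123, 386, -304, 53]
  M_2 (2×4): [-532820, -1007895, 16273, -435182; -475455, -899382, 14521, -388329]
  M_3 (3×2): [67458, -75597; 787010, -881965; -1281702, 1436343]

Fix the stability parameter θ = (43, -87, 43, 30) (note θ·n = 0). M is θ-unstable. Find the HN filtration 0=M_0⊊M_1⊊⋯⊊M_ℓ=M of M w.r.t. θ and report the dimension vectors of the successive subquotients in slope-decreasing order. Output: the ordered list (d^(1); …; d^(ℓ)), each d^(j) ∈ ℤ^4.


Interval decomposition of M: I[1,2]^2, I[1,3], I[1,4], I[4,4]^2.
HN type (ℓ=4): μ^(1)=43; μ^(2)=73/2; μ^(3)=30; μ^(4)=-22

((0, 0, 1, 0); (0, 0, 1, 1); (0, 0, 0, 2); (4, 4, 0, 0))


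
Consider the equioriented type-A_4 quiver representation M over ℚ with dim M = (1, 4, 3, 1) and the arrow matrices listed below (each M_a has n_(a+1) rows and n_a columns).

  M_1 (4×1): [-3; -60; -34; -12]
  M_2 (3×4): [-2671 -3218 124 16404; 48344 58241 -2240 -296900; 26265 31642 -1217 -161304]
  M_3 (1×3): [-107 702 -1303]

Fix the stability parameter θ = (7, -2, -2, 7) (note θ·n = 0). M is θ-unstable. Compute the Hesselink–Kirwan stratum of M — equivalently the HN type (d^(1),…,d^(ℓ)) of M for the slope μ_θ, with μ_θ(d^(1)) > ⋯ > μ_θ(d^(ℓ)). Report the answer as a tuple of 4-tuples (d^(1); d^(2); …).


Barcode: M ≅ I[1,3], I[2,2], I[2,3], I[2,4]. HN layers by μ_θ (3 steps, strictly decreasing):
  μ^(1)=7; μ^(2)=1; μ^(3)=-2

((0, 0, 0, 1); (1, 1, 1, 0); (0, 3, 2, 0))


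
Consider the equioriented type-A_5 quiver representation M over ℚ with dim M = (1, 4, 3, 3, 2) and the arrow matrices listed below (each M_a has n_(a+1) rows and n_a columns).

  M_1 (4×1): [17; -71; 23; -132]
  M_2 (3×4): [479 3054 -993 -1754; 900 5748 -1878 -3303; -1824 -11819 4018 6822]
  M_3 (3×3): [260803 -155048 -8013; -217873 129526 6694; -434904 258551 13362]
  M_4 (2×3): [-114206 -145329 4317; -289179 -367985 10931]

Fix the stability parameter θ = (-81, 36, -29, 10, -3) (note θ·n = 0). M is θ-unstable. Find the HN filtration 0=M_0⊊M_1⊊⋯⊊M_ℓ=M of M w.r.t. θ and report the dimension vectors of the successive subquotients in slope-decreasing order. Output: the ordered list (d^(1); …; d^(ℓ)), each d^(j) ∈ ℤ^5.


Interval decomposition of M: I[1,5], I[2,2], I[2,4], I[2,5].
HN type (ℓ=4): μ^(1)=36; μ^(2)=10; μ^(3)=7/2; μ^(4)=-81

((0, 1, 0, 0, 0); (0, 0, 0, 1, 0); (0, 3, 3, 2, 2); (1, 0, 0, 0, 0))


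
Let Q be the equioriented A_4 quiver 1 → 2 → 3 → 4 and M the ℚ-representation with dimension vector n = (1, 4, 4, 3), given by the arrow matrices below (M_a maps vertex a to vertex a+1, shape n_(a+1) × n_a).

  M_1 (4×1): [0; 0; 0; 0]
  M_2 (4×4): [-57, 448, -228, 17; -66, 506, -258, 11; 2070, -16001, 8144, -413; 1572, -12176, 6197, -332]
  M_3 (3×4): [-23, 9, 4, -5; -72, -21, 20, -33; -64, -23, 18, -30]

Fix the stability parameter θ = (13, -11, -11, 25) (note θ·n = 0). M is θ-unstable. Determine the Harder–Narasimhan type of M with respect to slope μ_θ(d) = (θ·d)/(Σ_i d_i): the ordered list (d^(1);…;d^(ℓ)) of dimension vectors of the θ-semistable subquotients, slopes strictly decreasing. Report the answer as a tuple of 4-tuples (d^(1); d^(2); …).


Interval decomposition of M: I[1,1], I[2,3], I[2,4]^3.
HN type (ℓ=3): μ^(1)=25; μ^(2)=13; μ^(3)=-11

((0, 0, 0, 3); (1, 0, 0, 0); (0, 4, 4, 0))


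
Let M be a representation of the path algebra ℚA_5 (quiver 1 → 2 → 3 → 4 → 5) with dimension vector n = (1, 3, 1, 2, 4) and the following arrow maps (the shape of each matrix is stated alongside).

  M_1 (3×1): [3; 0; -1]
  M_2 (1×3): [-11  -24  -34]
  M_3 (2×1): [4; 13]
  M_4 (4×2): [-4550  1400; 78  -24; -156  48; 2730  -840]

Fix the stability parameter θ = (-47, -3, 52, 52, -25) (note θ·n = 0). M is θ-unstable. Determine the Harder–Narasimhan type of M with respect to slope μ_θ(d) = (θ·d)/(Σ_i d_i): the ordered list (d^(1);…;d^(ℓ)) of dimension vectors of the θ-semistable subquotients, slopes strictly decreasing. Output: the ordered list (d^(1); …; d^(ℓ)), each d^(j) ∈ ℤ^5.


Interval decomposition of M: I[1,4], I[2,2]^2, I[4,5], I[5,5]^3.
HN type (ℓ=5): μ^(1)=52; μ^(2)=27/2; μ^(3)=-3; μ^(4)=-25; μ^(5)=-47

((0, 0, 1, 1, 0); (0, 0, 0, 1, 1); (0, 3, 0, 0, 0); (0, 0, 0, 0, 3); (1, 0, 0, 0, 0))


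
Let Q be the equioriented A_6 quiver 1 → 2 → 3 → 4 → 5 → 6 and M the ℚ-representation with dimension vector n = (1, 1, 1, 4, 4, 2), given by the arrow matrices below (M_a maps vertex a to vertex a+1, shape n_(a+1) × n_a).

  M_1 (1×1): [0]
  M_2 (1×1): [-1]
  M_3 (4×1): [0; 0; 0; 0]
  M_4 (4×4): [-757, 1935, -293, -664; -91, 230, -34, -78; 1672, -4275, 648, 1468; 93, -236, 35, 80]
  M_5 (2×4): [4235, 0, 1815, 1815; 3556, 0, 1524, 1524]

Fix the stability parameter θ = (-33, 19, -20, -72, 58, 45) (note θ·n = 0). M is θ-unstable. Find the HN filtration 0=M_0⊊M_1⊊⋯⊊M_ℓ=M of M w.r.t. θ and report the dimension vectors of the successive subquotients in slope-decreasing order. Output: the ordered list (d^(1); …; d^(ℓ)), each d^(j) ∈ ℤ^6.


Barcode: M ≅ I[1,1], I[2,3], I[4,4], I[4,5]^2, I[4,6], I[5,5], I[6,6]. HN layers by μ_θ (6 steps, strictly decreasing):
  μ^(1)=58; μ^(2)=103/2; μ^(3)=45; μ^(4)=-1/2; μ^(5)=-33; μ^(6)=-72

((0, 0, 0, 0, 3, 0); (0, 0, 0, 0, 1, 1); (0, 0, 0, 0, 0, 1); (0, 1, 1, 0, 0, 0); (1, 0, 0, 0, 0, 0); (0, 0, 0, 4, 0, 0))


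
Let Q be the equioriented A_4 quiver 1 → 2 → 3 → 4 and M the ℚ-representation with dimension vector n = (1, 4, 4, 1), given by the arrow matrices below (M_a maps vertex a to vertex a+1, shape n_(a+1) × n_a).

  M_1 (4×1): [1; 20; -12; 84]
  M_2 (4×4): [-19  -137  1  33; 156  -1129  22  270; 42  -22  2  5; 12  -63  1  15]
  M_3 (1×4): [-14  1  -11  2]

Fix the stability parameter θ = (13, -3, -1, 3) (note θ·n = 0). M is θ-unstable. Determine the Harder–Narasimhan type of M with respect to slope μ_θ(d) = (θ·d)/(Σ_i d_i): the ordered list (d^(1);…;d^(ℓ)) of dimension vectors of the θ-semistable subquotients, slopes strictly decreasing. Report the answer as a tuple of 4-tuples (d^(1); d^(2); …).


Interval decomposition of M: I[1,3], I[2,3]^2, I[2,4].
HN type (ℓ=3): μ^(1)=3; μ^(2)=-1; μ^(3)=-3

((1, 1, 1, 1); (0, 0, 3, 0); (0, 3, 0, 0))


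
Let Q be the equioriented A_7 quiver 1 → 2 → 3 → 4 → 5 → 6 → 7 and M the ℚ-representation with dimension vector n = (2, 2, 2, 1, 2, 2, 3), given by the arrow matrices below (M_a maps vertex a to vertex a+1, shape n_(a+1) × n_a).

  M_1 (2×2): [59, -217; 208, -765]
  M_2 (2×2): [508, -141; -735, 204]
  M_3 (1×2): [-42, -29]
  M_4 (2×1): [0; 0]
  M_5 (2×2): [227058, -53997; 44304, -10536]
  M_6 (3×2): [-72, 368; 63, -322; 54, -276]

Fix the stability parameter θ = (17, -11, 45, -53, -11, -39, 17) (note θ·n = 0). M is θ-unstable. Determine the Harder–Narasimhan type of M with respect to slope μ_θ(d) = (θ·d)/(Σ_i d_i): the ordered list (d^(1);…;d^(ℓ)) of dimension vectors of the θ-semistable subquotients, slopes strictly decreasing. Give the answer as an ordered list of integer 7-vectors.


Via rank(M_{q-1}∘⋯∘M_p): M ≅ I[1,3], I[1,4], I[5,5], I[5,7], I[6,6], I[7,7]^2.
μ_θ-semistable layers: μ^(1)=45; μ^(2)=17; μ^(3)=3; μ^(4)=-1/2; μ^(5)=-11; μ^(6)=-25; μ^(7)=-39

((0, 0, 1, 0, 0, 0, 0); (0, 0, 0, 0, 0, 0, 3); (1, 1, 0, 0, 0, 0, 0); (1, 1, 1, 1, 0, 0, 0); (0, 0, 0, 0, 1, 0, 0); (0, 0, 0, 0, 1, 1, 0); (0, 0, 0, 0, 0, 1, 0))


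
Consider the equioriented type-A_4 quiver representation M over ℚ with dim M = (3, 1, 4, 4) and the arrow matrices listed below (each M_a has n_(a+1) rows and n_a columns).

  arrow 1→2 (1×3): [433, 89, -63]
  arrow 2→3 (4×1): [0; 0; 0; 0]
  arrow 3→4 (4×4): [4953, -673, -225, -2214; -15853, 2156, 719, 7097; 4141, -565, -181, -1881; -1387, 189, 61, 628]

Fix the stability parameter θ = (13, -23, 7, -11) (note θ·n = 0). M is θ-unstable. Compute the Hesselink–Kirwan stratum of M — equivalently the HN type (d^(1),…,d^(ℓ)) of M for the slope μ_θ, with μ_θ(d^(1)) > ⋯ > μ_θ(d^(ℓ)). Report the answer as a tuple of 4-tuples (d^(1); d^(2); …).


Interval decomposition of M: I[1,1]^2, I[1,2], I[3,4]^4.
HN type (ℓ=3): μ^(1)=13; μ^(2)=-2; μ^(3)=-5

((2, 0, 0, 0); (0, 0, 4, 4); (1, 1, 0, 0))


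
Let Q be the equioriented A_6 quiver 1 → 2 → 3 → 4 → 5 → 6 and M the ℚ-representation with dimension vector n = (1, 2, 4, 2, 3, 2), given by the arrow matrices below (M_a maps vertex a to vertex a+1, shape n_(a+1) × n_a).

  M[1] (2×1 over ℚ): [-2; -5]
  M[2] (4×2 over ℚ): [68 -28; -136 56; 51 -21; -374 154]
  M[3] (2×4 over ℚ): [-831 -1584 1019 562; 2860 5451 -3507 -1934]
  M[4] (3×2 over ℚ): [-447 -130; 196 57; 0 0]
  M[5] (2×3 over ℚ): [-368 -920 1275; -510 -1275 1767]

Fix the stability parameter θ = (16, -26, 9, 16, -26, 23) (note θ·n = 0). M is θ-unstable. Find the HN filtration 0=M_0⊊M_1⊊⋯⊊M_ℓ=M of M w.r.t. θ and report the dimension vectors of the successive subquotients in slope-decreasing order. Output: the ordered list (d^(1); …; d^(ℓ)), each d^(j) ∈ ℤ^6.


Barcode: M ≅ I[1,6], I[2,2], I[3,3]^2, I[3,5], I[5,6]. HN layers by μ_θ (5 steps, strictly decreasing):
  μ^(1)=23; μ^(2)=9; μ^(3)=-1/3; μ^(4)=-5; μ^(5)=-26

((0, 0, 0, 0, 0, 2); (0, 0, 2, 0, 0, 0); (0, 0, 2, 2, 2, 0); (1, 1, 0, 0, 0, 0); (0, 1, 0, 0, 1, 0))


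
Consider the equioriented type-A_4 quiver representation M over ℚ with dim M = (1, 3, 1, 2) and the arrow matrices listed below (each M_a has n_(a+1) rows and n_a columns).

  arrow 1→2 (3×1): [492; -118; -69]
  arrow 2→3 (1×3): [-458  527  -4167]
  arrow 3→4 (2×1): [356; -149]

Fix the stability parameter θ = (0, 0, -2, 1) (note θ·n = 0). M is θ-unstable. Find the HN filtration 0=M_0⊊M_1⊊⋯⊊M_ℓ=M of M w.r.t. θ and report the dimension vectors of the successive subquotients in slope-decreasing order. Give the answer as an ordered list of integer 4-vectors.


Interval decomposition of M: I[1,4], I[2,2]^2, I[4,4].
HN type (ℓ=3): μ^(1)=1; μ^(2)=0; μ^(3)=-2/3

((0, 0, 0, 2); (0, 2, 0, 0); (1, 1, 1, 0))


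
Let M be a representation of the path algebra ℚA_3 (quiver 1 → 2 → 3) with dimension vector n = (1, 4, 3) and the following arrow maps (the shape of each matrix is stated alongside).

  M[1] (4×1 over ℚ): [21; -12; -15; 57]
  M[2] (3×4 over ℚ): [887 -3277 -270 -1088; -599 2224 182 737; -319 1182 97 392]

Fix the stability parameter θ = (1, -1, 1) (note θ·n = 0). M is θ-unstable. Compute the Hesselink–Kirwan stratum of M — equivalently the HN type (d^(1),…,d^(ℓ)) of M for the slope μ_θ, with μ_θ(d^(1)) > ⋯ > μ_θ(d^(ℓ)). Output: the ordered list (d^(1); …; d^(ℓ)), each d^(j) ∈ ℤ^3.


Via rank(M_{q-1}∘⋯∘M_p): M ≅ I[1,3], I[2,2], I[2,3]^2.
μ_θ-semistable layers: μ^(1)=1; μ^(2)=0; μ^(3)=-1

((0, 0, 3); (1, 1, 0); (0, 3, 0))


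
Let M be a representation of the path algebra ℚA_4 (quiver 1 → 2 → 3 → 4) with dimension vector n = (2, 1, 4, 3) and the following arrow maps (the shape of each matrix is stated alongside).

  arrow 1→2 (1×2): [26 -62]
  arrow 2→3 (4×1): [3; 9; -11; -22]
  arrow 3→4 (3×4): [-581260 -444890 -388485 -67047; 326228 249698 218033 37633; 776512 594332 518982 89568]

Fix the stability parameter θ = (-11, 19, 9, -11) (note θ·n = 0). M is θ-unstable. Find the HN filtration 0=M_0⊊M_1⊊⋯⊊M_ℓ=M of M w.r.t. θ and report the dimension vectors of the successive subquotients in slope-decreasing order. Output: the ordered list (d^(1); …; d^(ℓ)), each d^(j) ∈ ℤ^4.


Barcode: M ≅ I[1,1], I[1,4], I[3,3]^2, I[3,4], I[4,4]. HN layers by μ_θ (4 steps, strictly decreasing):
  μ^(1)=9; μ^(2)=17/3; μ^(3)=-1; μ^(4)=-11

((0, 0, 2, 0); (0, 1, 1, 1); (0, 0, 1, 1); (2, 0, 0, 1))


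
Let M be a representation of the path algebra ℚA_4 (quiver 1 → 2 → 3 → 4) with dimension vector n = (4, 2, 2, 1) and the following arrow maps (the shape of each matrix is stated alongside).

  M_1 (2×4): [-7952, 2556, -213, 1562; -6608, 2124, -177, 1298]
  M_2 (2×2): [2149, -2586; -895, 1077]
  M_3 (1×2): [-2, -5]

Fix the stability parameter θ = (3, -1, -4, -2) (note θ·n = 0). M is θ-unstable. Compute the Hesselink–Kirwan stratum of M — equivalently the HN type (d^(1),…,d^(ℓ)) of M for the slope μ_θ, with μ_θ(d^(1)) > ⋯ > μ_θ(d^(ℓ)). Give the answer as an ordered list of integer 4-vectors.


Interval decomposition of M: I[1,1]^3, I[1,3], I[2,4].
HN type (ℓ=4): μ^(1)=3; μ^(2)=-2/3; μ^(3)=-2; μ^(4)=-5/2

((3, 0, 0, 0); (1, 1, 1, 0); (0, 0, 0, 1); (0, 1, 1, 0))


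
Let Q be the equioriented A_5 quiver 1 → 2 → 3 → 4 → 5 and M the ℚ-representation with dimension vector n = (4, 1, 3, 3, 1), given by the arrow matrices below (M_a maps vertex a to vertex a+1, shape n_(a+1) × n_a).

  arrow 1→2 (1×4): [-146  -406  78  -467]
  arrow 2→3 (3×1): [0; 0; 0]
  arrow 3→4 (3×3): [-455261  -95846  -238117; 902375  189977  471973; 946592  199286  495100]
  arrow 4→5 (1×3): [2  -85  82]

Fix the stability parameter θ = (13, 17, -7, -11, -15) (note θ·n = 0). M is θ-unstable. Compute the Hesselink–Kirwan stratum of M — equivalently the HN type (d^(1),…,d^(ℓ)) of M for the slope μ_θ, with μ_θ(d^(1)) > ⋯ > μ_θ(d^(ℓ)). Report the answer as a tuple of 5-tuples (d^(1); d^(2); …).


Via rank(M_{q-1}∘⋯∘M_p): M ≅ I[1,1]^3, I[1,2], I[3,3], I[3,4], I[3,5], I[4,4].
μ_θ-semistable layers: μ^(1)=17; μ^(2)=13; μ^(3)=-7; μ^(4)=-9; μ^(5)=-11

((0, 1, 0, 0, 0); (4, 0, 0, 0, 0); (0, 0, 1, 0, 0); (0, 0, 1, 1, 0); (0, 0, 1, 2, 1))


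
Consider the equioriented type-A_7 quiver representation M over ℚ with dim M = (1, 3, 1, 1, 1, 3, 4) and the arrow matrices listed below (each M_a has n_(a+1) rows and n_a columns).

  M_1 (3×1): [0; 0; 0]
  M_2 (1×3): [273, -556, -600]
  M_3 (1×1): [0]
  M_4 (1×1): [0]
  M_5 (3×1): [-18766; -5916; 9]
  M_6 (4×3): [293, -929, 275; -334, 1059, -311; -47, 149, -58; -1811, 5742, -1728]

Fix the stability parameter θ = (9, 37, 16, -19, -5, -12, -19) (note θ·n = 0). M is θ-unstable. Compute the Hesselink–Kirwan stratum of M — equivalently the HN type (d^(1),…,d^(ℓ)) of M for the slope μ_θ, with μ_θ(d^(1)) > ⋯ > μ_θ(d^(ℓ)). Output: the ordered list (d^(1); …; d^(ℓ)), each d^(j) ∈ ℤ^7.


Via rank(M_{q-1}∘⋯∘M_p): M ≅ I[1,1], I[2,2]^2, I[2,3], I[4,4], I[5,7], I[6,7]^2, I[7,7].
μ_θ-semistable layers: μ^(1)=37; μ^(2)=53/2; μ^(3)=9; μ^(4)=-12; μ^(5)=-31/2; μ^(6)=-19

((0, 2, 0, 0, 0, 0, 0); (0, 1, 1, 0, 0, 0, 0); (1, 0, 0, 0, 0, 0, 0); (0, 0, 0, 0, 1, 1, 1); (0, 0, 0, 0, 0, 2, 2); (0, 0, 0, 1, 0, 0, 1))


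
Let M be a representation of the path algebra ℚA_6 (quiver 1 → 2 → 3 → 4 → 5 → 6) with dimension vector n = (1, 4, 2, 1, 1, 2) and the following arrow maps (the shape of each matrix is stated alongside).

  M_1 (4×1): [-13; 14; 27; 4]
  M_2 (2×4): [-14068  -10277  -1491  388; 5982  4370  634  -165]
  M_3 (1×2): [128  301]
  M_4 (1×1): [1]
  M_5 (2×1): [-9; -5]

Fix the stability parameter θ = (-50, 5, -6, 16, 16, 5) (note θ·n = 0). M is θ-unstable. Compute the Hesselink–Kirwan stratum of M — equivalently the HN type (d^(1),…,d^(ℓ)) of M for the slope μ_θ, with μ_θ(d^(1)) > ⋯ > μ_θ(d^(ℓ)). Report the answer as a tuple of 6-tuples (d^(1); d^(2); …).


Interval decomposition of M: I[1,3], I[2,2]^2, I[2,6], I[6,6].
HN type (ℓ=4): μ^(1)=37/3; μ^(2)=5; μ^(3)=-1/2; μ^(4)=-50

((0, 0, 0, 1, 1, 1); (0, 2, 0, 0, 0, 1); (0, 2, 2, 0, 0, 0); (1, 0, 0, 0, 0, 0))


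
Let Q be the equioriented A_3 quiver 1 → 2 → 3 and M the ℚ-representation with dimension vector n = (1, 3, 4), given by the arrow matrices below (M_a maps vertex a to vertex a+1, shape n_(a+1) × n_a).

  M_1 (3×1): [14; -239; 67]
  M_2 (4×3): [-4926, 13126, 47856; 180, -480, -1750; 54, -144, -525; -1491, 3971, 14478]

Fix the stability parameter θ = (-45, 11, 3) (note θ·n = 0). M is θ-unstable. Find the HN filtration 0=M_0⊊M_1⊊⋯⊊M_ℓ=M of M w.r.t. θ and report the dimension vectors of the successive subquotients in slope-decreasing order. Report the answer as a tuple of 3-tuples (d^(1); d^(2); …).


Barcode: M ≅ I[1,3], I[2,2], I[2,3], I[3,3]^2. HN layers by μ_θ (4 steps, strictly decreasing):
  μ^(1)=11; μ^(2)=7; μ^(3)=3; μ^(4)=-45

((0, 1, 0); (0, 2, 2); (0, 0, 2); (1, 0, 0))


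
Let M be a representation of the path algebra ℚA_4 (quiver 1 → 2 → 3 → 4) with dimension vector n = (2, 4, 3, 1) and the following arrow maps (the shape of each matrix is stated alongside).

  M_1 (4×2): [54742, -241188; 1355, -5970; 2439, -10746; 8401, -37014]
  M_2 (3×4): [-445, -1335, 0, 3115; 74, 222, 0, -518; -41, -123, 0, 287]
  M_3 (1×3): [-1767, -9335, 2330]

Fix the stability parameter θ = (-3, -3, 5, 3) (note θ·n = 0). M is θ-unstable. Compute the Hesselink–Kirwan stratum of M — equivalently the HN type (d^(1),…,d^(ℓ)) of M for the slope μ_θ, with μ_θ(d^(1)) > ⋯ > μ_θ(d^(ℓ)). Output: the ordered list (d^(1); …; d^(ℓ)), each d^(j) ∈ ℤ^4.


Barcode: M ≅ I[1,1], I[1,2], I[2,2]^2, I[2,4], I[3,3]^2. HN layers by μ_θ (3 steps, strictly decreasing):
  μ^(1)=5; μ^(2)=4; μ^(3)=-3

((0, 0, 2, 0); (0, 0, 1, 1); (2, 4, 0, 0))


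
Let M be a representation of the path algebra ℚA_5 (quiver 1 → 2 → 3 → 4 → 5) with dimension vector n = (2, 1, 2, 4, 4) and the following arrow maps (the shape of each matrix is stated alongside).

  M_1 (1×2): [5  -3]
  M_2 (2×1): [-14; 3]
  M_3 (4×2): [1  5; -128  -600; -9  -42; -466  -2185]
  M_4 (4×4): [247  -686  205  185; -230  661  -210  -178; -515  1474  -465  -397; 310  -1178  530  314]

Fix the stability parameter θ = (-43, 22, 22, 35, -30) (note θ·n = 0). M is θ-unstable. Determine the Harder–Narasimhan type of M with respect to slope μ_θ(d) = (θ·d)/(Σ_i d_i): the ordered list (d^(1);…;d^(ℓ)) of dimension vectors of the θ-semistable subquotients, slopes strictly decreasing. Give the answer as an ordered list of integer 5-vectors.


Barcode: M ≅ I[1,1], I[1,4], I[3,4], I[4,5]^2, I[5,5]^2. HN layers by μ_θ (5 steps, strictly decreasing):
  μ^(1)=35; μ^(2)=22; μ^(3)=5/2; μ^(4)=-30; μ^(5)=-43

((0, 0, 0, 2, 0); (0, 1, 2, 0, 0); (0, 0, 0, 2, 2); (0, 0, 0, 0, 2); (2, 0, 0, 0, 0))


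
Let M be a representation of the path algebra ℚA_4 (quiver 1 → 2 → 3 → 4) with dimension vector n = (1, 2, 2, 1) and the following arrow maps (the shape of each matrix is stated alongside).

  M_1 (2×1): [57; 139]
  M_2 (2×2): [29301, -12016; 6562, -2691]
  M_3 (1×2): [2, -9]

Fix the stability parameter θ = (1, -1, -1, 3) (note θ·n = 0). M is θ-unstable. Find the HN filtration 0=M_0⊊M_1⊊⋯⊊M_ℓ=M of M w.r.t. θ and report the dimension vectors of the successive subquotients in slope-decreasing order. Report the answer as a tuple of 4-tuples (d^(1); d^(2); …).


Interval decomposition of M: I[1,4], I[2,3].
HN type (ℓ=3): μ^(1)=3; μ^(2)=-1/3; μ^(3)=-1

((0, 0, 0, 1); (1, 1, 1, 0); (0, 1, 1, 0))


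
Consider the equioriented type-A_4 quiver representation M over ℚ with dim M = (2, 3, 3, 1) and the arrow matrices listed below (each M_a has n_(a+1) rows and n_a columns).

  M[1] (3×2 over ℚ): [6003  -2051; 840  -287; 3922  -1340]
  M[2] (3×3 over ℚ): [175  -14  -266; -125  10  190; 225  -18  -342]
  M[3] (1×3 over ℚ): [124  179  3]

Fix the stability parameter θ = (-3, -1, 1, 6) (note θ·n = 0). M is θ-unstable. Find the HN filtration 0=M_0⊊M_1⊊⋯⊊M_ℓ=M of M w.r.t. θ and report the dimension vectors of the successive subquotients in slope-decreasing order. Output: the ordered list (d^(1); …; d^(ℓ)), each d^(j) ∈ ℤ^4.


Interval decomposition of M: I[1,2], I[1,3], I[2,2], I[3,3], I[3,4].
HN type (ℓ=4): μ^(1)=6; μ^(2)=1; μ^(3)=-1; μ^(4)=-3

((0, 0, 0, 1); (0, 0, 3, 0); (0, 3, 0, 0); (2, 0, 0, 0))


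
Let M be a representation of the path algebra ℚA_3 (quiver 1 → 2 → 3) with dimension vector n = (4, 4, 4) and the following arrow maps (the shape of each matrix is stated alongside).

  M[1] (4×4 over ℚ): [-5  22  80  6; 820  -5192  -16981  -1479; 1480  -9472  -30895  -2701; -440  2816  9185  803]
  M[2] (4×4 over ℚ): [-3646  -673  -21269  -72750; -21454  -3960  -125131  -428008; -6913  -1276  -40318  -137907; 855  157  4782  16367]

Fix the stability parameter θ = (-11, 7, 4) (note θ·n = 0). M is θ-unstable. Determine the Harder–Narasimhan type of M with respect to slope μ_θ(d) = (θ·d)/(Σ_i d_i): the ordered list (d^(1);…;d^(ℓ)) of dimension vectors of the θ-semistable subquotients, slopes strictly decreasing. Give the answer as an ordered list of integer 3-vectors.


Interval decomposition of M: I[1,1]^2, I[1,3]^2, I[2,2], I[2,3], I[3,3].
HN type (ℓ=4): μ^(1)=7; μ^(2)=11/2; μ^(3)=4; μ^(4)=-11

((0, 1, 0); (0, 3, 3); (0, 0, 1); (4, 0, 0))
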